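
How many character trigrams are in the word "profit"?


Word: "profit" (length 6)
Number of 3-grams = length - 3 + 1 = 6 - 3 + 1
= 4


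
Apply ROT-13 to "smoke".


Word: "smoke"
Shift: 13
Each letter → (letter + shift) mod 26:
  's' (18) + 13 = 5 → 'f'
  'm' (12) + 13 = 25 → 'z'
  'o' (14) + 13 = 1 → 'b'
  'k' (10) + 13 = 23 → 'x'
  'e' (4) + 13 = 17 → 'r'
Result = "fzbxr"


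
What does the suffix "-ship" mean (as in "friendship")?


Suffix: -ship
Example: friendship = friend + -ship
Meaning = state / position


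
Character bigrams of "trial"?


Word: "trial" (length 5)
Number of bigrams = 5 - 2 + 1 = 4
  Position 0: "tr"
  Position 1: "ri"
  Position 2: "ia"
  Position 3: "al"
Bigrams = "tr", "ri", "ia", "al"


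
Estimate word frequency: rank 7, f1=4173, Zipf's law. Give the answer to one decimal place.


Zipf's law: f(r) = f(1) / r
f(1) = 4173
f(7) = 4173 / 7
= 596.1 occurrences


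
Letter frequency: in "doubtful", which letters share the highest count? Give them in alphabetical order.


Word: "doubtful"
Letter counts:
  'b': 1
  'd': 1
  'f': 1
  'l': 1
  'o': 1
  't': 1
  'u': 2
Maximum count = 2
Most frequent = 'u' (2 times each)


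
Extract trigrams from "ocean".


Word: "ocean" (length 5)
Number of trigrams = 5 - 3 + 1 = 3
  Position 0: "oce"
  Position 1: "cea"
  Position 2: "ean"
Trigrams = "oce", "cea", "ean"


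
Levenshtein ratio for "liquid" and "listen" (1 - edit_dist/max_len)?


Word 1: "liquid" (length 6)
Word 2: "listen" (length 6)
One optimal edit sequence:
  1. keep 'l'
  2. keep 'i'
  3. substitute 'q' -> 's'  (+1)
  4. substitute 'u' -> 't'  (+1)
  5. substitute 'i' -> 'e'  (+1)
  6. substitute 'd' -> 'n'  (+1)
Edit distance = 4
Max length = max(6, 6) = 6
Similarity = 1 - 4/6
= 0.3333


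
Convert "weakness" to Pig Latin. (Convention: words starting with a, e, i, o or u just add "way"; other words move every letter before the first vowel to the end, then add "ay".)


Word: "weakness"
Starts with consonant(s) → move to end, add 'ay'
Consonant cluster: "w"
Pig Latin = "eaknessway"


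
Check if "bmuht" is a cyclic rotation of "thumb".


Word: "thumb", Candidate: "bmuht"
Method: check if candidate is substring of word+word
"thumbthumb" contains "bmuht"? No
Is rotation = No


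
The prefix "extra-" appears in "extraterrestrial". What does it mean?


Prefix: extra-
Example: extraterrestrial (extra- + terrestrial)
Meaning = beyond


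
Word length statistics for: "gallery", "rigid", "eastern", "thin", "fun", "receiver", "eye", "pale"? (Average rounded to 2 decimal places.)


Lengths: "gallery"=7, "rigid"=5, "eastern"=7, "thin"=4, "fun"=3, "receiver"=8, "eye"=3, "pale"=4
Sum = 41, Count = 8
Average = 41/8 = 5.13
= avg=5.13, min=3, max=8


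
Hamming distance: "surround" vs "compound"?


Comparing character by character (same length = 8):
  Pos 0: 's' vs 'c' !=
  Pos 1: 'u' vs 'o' !=
  Pos 2: 'r' vs 'm' !=
  Pos 3: 'r' vs 'p' !=
  Pos 4: 'o' vs 'o' =
  Pos 5: 'u' vs 'u' =
  Pos 6: 'n' vs 'n' =
  Pos 7: 'd' vs 'd' =
Hamming distance = 4


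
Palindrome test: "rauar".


Word: "rauar"
Reversed: "rauar"
Forward == Backward? rauar == rauar
Palindrome = Yes


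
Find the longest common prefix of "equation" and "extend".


Word 1: "equation"
Word 2: "extend"
Comparing from start:
  Pos 0: 'e' == 'e'
  Pos 1: 'q' != 'x' (stop)
LCP = "e" (length 1)


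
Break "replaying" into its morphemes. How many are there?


Word: "replaying"
Morphemes: re- | play | -ing
Each morpheme carries meaning
= 3 morphemes


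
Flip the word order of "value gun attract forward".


Original: "value gun attract forward"
Words (1..n): value | gun | attract | forward
Reversed (n..1): forward | attract | gun | value
Result = "forward attract gun value"


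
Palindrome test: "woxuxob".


Word: "woxuxob"
Reversed: "boxuxow"
Forward == Backward? woxuxob != boxuxow
Palindrome = No


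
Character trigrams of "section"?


Word: "section" (length 7)
Number of trigrams = 7 - 3 + 1 = 5
  Position 0: "sec"
  Position 1: "ect"
  Position 2: "cti"
  Position 3: "tio"
  Position 4: "ion"
Trigrams = "sec", "ect", "cti", "tio", "ion"


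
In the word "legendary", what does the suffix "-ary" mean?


Suffix: -ary
Example: legendary (legend + -ary)
Meaning = relating to


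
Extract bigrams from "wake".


Word: "wake" (length 4)
Number of bigrams = 4 - 2 + 1 = 3
  Position 0: "wa"
  Position 1: "ak"
  Position 2: "ke"
Bigrams = "wa", "ak", "ke"


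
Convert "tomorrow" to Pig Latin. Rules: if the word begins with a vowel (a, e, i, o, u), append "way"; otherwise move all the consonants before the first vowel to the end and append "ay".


Word: "tomorrow"
Starts with consonant(s) → move to end, add 'ay'
Consonant cluster: "t"
Pig Latin = "omorrowtay"


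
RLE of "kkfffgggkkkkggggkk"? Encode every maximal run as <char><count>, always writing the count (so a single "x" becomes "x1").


String: "kkfffgggkkkkggggkk"
Scanning for consecutive runs:
  'k' x 2
  'f' x 3
  'g' x 3
  'k' x 4
  'g' x 4
  'k' x 2
RLE = "k2f3g3k4g4k2"


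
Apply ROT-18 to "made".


Word: "made"
Shift: 18
Each letter → (letter + shift) mod 26:
  'm' (12) + 18 = 4 → 'e'
  'a' (0) + 18 = 18 → 's'
  'd' (3) + 18 = 21 → 'v'
  'e' (4) + 18 = 22 → 'w'
Result = "esvw"


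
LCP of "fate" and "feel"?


Word 1: "fate"
Word 2: "feel"
Comparing from start:
  Pos 0: 'f' == 'f'
  Pos 1: 'a' != 'e' (stop)
LCP = "f" (length 1)


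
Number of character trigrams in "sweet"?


Word: "sweet" (length 5)
Number of 3-grams = length - 3 + 1 = 5 - 3 + 1
= 3


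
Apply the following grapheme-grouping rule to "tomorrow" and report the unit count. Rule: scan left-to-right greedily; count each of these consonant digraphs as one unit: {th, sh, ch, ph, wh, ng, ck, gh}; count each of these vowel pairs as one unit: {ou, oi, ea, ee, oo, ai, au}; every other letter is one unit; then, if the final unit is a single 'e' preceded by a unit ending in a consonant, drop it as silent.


Word: "tomorrow" (8 letters)
Left-to-right scan:
  1. 't' (letter)
  2. 'o' (letter)
  3. 'm' (letter)
  4. 'o' (letter)
  5. 'r' (letter)
  6. 'r' (letter)
  7. 'o' (letter)
  8. 'w' (letter)
Units from scan: 8
Sound units = 8 units


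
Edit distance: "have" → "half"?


Word 1: "have" (length 4)
Word 2: "half" (length 4)
One optimal edit sequence (insert/delete/substitute each cost 1):
  1. keep 'h'
  2. keep 'a'
  3. substitute 'v' -> 'l'  (+1)
  4. substitute 'e' -> 'f'  (+1)
Total edit operations: 2
Edit distance = 2


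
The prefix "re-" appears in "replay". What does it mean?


Prefix: re-
As in: replay -> re- + play
Meaning = again


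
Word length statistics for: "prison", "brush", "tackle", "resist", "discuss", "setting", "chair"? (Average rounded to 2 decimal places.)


Lengths: "prison"=6, "brush"=5, "tackle"=6, "resist"=6, "discuss"=7, "setting"=7, "chair"=5
Sum = 42, Count = 7
Average = 42/7 = 6.00
= avg=6.00, min=5, max=7


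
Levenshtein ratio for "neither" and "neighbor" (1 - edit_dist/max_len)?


Word 1: "neither" (length 7)
Word 2: "neighbor" (length 8)
One optimal edit sequence:
  1. keep 'n'
  2. keep 'e'
  3. keep 'i'
  4. substitute 't' -> 'g'  (+1)
  5. keep 'h'
  6. insert 'b'  (+1)
  7. substitute 'e' -> 'o'  (+1)
  8. keep 'r'
Edit distance = 3
Max length = max(7, 8) = 8
Similarity = 1 - 3/8
= 0.6250


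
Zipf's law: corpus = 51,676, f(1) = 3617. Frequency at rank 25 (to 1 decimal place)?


Zipf's law: f(r) = f(1) / r
f(1) = 3617
f(25) = 3617 / 25
= 144.7 occurrences


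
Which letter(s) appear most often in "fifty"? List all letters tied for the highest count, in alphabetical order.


Word: "fifty"
Letter counts:
  'f': 2
  'i': 1
  't': 1
  'y': 1
Maximum count = 2
Most frequent = 'f' (2 times each)


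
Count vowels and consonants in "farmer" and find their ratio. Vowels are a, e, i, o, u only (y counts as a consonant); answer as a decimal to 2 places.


Word: "farmer"
Vowels (a,e,i,o,u): 2
Consonants: 4
Ratio = 2/4
= 0.50


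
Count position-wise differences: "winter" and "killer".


Comparing character by character (same length = 6):
  Pos 0: 'w' vs 'k' !=
  Pos 1: 'i' vs 'i' =
  Pos 2: 'n' vs 'l' !=
  Pos 3: 't' vs 'l' !=
  Pos 4: 'e' vs 'e' =
  Pos 5: 'r' vs 'r' =
Hamming distance = 3


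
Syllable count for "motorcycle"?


Word: "motorcycle"
Syllable breakdown: mo / tor / cy / cle
Counting: 4 parts
= 4 syllables


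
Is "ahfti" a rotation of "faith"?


Word: "faith", Candidate: "ahfti"
Method: check if candidate is substring of word+word
"faithfaith" contains "ahfti"? No
Is rotation = No


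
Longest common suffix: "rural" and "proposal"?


Word 1: "rural"
Word 2: "proposal"
Comparing from end:
  Pos -1: 'l' == 'l'
  Pos -2: 'a' == 'a'
  Pos -3: 'r' != 's' (stop)
LCS = "al" (length 2)


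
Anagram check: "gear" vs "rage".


Word 1: "gear" → sorted: aegr
Word 2: "rage" → sorted: aegr
Same letters? aegr == aegr
Anagram = Yes


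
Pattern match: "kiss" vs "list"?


Pattern of "kiss": [0, 1, 2, 2]
Pattern of "list": [0, 1, 2, 3]
Patterns do not match
Same pattern = No


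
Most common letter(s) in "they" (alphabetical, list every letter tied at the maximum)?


Word: "they"
Letter counts:
  'e': 1
  'h': 1
  't': 1
  'y': 1
Maximum count = 1
Most frequent = 'e', 'h', 't', 'y' (1 time each)


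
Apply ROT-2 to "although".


Word: "although"
Shift: 2
Each letter → (letter + shift) mod 26:
  'a' (0) + 2 = 2 → 'c'
  'l' (11) + 2 = 13 → 'n'
  't' (19) + 2 = 21 → 'v'
  'h' (7) + 2 = 9 → 'j'
  'o' (14) + 2 = 16 → 'q'
  'u' (20) + 2 = 22 → 'w'
  'g' (6) + 2 = 8 → 'i'
  'h' (7) + 2 = 9 → 'j'
Result = "cnvjqwij"


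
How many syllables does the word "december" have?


Word: "december"
Syllable breakdown: de / cem / ber
Counting: 3 parts
= 3 syllables


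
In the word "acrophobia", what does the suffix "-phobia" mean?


Suffix: -phobia
As in: acrophobia -> acro- + -phobia
Meaning = fear of


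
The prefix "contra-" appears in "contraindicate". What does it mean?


Prefix: contra-
Example: contraindicate (contra- + indicate)
Meaning = against


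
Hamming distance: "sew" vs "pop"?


Comparing character by character (same length = 3):
  Pos 0: 's' vs 'p' !=
  Pos 1: 'e' vs 'o' !=
  Pos 2: 'w' vs 'p' !=
Hamming distance = 3


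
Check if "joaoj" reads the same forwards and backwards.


Word: "joaoj"
Reversed: "joaoj"
Forward == Backward? joaoj == joaoj
Palindrome = Yes


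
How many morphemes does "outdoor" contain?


Word: "outdoor"
Morphemes: out- | door
Each morpheme carries meaning
= 2 morphemes


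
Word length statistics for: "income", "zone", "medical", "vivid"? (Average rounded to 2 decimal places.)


Lengths: "income"=6, "zone"=4, "medical"=7, "vivid"=5
Sum = 22, Count = 4
Average = 22/4 = 5.50
= avg=5.50, min=4, max=7


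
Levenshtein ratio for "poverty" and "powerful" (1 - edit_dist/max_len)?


Word 1: "poverty" (length 7)
Word 2: "powerful" (length 8)
One optimal edit sequence:
  1. keep 'p'
  2. keep 'o'
  3. substitute 'v' -> 'w'  (+1)
  4. keep 'e'
  5. keep 'r'
  6. insert 'f'  (+1)
  7. substitute 't' -> 'u'  (+1)
  8. substitute 'y' -> 'l'  (+1)
Edit distance = 4
Max length = max(7, 8) = 8
Similarity = 1 - 4/8
= 0.5000


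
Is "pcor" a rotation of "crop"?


Word: "crop", Candidate: "pcor"
Method: check if candidate is substring of word+word
"cropcrop" contains "pcor"? No
Is rotation = No


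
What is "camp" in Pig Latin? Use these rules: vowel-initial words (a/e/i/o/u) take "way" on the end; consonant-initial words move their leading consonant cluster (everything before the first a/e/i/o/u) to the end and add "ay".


Word: "camp"
Starts with consonant(s) → move to end, add 'ay'
Consonant cluster: "c"
Pig Latin = "ampcay"


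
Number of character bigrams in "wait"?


Word: "wait" (length 4)
Number of 2-grams = length - 2 + 1 = 4 - 2 + 1
= 3


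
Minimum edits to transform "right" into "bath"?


Word 1: "right" (length 5)
Word 2: "bath" (length 4)
One optimal edit sequence (insert/delete/substitute each cost 1):
  1. substitute 'r' -> 'b'  (+1)
  2. substitute 'i' -> 'a'  (+1)
  3. substitute 'g' -> 't'  (+1)
  4. keep 'h'
  5. delete 't'  (+1)
Total edit operations: 4
Edit distance = 4


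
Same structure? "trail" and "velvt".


Pattern of "trail": [0, 1, 2, 3, 4]
Pattern of "velvt": [0, 1, 2, 0, 3]
Patterns do not match
Same pattern = No


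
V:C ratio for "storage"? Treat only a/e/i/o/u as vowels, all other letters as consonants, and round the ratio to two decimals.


Word: "storage"
Vowels (a,e,i,o,u): 3
Consonants: 4
Ratio = 3/4
= 0.75


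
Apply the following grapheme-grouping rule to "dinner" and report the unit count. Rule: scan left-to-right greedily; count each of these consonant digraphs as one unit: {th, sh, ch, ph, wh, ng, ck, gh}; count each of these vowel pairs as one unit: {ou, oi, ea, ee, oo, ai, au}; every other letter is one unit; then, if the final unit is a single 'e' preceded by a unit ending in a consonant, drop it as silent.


Word: "dinner" (6 letters)
Left-to-right scan:
  1. 'd' (letter)
  2. 'i' (letter)
  3. 'n' (letter)
  4. 'n' (letter)
  5. 'e' (letter)
  6. 'r' (letter)
Units from scan: 6
Sound units = 6 units


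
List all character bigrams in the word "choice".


Word: "choice" (length 6)
Number of bigrams = 6 - 2 + 1 = 5
  Position 0: "ch"
  Position 1: "ho"
  Position 2: "oi"
  Position 3: "ic"
  Position 4: "ce"
Bigrams = "ch", "ho", "oi", "ic", "ce"


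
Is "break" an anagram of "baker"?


Word 1: "baker" → sorted: abekr
Word 2: "break" → sorted: abekr
Same letters? abekr == abekr
Anagram = Yes


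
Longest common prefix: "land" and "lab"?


Word 1: "land"
Word 2: "lab"
Comparing from start:
  Pos 0: 'l' == 'l'
  Pos 1: 'a' == 'a'
  Pos 2: 'n' != 'b' (stop)
LCP = "la" (length 2)


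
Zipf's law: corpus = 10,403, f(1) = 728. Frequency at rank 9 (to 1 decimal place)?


Zipf's law: f(r) = f(1) / r
f(1) = 728
f(9) = 728 / 9
= 80.9 occurrences


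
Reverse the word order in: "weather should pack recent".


Original: "weather should pack recent"
Words (1..n): weather | should | pack | recent
Reversed (n..1): recent | pack | should | weather
Result = "recent pack should weather"


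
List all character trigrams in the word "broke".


Word: "broke" (length 5)
Number of trigrams = 5 - 3 + 1 = 3
  Position 0: "bro"
  Position 1: "rok"
  Position 2: "oke"
Trigrams = "bro", "rok", "oke"


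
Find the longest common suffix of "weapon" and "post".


Word 1: "weapon"
Word 2: "post"
Comparing from end:
  Pos -1: 'n' != 't' (stop)
LCS = "" (length 0)


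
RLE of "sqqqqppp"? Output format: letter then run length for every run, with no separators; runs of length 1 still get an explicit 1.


String: "sqqqqppp"
Scanning for consecutive runs:
  's' x 1
  'q' x 4
  'p' x 3
RLE = "s1q4p3"


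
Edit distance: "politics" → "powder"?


Word 1: "politics" (length 8)
Word 2: "powder" (length 6)
One optimal edit sequence (insert/delete/substitute each cost 1):
  1. keep 'p'
  2. keep 'o'
  3. delete 'l'  (+1)
  4. delete 'i'  (+1)
  5. substitute 't' -> 'w'  (+1)
  6. substitute 'i' -> 'd'  (+1)
  7. substitute 'c' -> 'e'  (+1)
  8. substitute 's' -> 'r'  (+1)
Total edit operations: 6
Edit distance = 6


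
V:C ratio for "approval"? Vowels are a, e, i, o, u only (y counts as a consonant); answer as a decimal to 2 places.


Word: "approval"
Vowels (a,e,i,o,u): 3
Consonants: 5
Ratio = 3/5
= 0.60


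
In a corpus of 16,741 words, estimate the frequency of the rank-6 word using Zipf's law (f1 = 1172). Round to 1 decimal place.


Zipf's law: f(r) = f(1) / r
f(1) = 1172
f(6) = 1172 / 6
= 195.3 occurrences


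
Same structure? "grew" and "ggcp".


Pattern of "grew": [0, 1, 2, 3]
Pattern of "ggcp": [0, 0, 1, 2]
Patterns do not match
Same pattern = No


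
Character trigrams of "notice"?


Word: "notice" (length 6)
Number of trigrams = 6 - 3 + 1 = 4
  Position 0: "not"
  Position 1: "oti"
  Position 2: "tic"
  Position 3: "ice"
Trigrams = "not", "oti", "tic", "ice"


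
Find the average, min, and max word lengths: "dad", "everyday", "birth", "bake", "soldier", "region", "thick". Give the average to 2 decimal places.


Lengths: "dad"=3, "everyday"=8, "birth"=5, "bake"=4, "soldier"=7, "region"=6, "thick"=5
Sum = 38, Count = 7
Average = 38/7 = 5.43
= avg=5.43, min=3, max=8


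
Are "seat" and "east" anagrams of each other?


Word 1: "seat" → sorted: aest
Word 2: "east" → sorted: aest
Same letters? aest == aest
Anagram = Yes


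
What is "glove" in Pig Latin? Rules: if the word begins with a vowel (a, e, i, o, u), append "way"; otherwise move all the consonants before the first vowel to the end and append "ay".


Word: "glove"
Starts with consonant(s) → move to end, add 'ay'
Consonant cluster: "gl"
Pig Latin = "oveglay"


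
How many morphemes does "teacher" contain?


Word: "teacher"
Morphemes: teach | -er
Each morpheme carries meaning
= 2 morphemes


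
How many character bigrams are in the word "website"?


Word: "website" (length 7)
Number of 2-grams = length - 2 + 1 = 7 - 2 + 1
= 6


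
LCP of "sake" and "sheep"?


Word 1: "sake"
Word 2: "sheep"
Comparing from start:
  Pos 0: 's' == 's'
  Pos 1: 'a' != 'h' (stop)
LCP = "s" (length 1)


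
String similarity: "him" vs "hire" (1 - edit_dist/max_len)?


Word 1: "him" (length 3)
Word 2: "hire" (length 4)
One optimal edit sequence:
  1. keep 'h'
  2. keep 'i'
  3. insert 'r'  (+1)
  4. substitute 'm' -> 'e'  (+1)
Edit distance = 2
Max length = max(3, 4) = 4
Similarity = 1 - 2/4
= 0.5000


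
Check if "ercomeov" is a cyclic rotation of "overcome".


Word: "overcome", Candidate: "ercomeov"
Method: check if candidate is substring of word+word
"overcomeovercome" contains "ercomeov"? Yes
Is rotation = Yes


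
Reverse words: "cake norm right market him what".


Original: "cake norm right market him what"
Words (1..n): cake | norm | right | market | him | what
Reversed (n..1): what | him | market | right | norm | cake
Result = "what him market right norm cake"


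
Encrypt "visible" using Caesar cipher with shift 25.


Word: "visible"
Shift: 25
Each letter → (letter + shift) mod 26:
  'v' (21) + 25 = 20 → 'u'
  'i' (8) + 25 = 7 → 'h'
  's' (18) + 25 = 17 → 'r'
  'i' (8) + 25 = 7 → 'h'
  'b' (1) + 25 = 0 → 'a'
  'l' (11) + 25 = 10 → 'k'
  'e' (4) + 25 = 3 → 'd'
Result = "uhrhakd"


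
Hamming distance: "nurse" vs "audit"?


Comparing character by character (same length = 5):
  Pos 0: 'n' vs 'a' !=
  Pos 1: 'u' vs 'u' =
  Pos 2: 'r' vs 'd' !=
  Pos 3: 's' vs 'i' !=
  Pos 4: 'e' vs 't' !=
Hamming distance = 4


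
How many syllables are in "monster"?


Word: "monster"
Syllable breakdown: mon-ster
Counting: 2 parts
= 2 syllables


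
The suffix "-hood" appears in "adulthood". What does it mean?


Suffix: -hood
Example: adulthood = adult + -hood
Meaning = state / condition


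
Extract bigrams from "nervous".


Word: "nervous" (length 7)
Number of bigrams = 7 - 2 + 1 = 6
  Position 0: "ne"
  Position 1: "er"
  Position 2: "rv"
  Position 3: "vo"
  Position 4: "ou"
  Position 5: "us"
Bigrams = "ne", "er", "rv", "vo", "ou", "us"


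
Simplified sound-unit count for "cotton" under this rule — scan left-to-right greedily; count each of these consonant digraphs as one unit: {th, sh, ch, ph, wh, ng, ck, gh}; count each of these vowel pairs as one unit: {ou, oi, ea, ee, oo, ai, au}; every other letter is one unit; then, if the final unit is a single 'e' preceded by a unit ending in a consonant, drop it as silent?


Word: "cotton" (6 letters)
Left-to-right scan:
  [1] 'c' (letter)
  [2] 'o' (letter)
  [3] 't' (letter)
  [4] 't' (letter)
  [5] 'o' (letter)
  [6] 'n' (letter)
Units from scan: 6
Sound units = 6 units


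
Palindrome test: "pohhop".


Word: "pohhop"
Reversed: "pohhop"
Forward == Backward? pohhop == pohhop
Palindrome = Yes


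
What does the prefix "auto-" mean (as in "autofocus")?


Prefix: auto-
Example: autofocus (auto- + focus)
Meaning = self


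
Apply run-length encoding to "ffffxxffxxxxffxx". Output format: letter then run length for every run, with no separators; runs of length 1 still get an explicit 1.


String: "ffffxxffxxxxffxx"
Scanning for consecutive runs:
  'f' x 4
  'x' x 2
  'f' x 2
  'x' x 4
  'f' x 2
  'x' x 2
RLE = "f4x2f2x4f2x2"


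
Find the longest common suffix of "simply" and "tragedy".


Word 1: "simply"
Word 2: "tragedy"
Comparing from end:
  Pos -1: 'y' == 'y'
  Pos -2: 'l' != 'd' (stop)
LCS = "y" (length 1)


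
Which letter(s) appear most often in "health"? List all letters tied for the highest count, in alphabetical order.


Word: "health"
Letter counts:
  'a': 1
  'e': 1
  'h': 2
  'l': 1
  't': 1
Maximum count = 2
Most frequent = 'h' (2 times each)


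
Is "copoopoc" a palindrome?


Word: "copoopoc"
Reversed: "copoopoc"
Forward == Backward? copoopoc == copoopoc
Palindrome = Yes


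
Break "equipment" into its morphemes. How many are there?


Word: "equipment"
Morphemes: equip + -ment
Each morpheme carries meaning
= 2 morphemes


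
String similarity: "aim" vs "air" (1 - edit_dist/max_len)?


Word 1: "aim" (length 3)
Word 2: "air" (length 3)
One optimal edit sequence:
  1. keep 'a'
  2. keep 'i'
  3. substitute 'm' -> 'r'  (+1)
Edit distance = 1
Max length = max(3, 3) = 3
Similarity = 1 - 1/3
= 0.6667


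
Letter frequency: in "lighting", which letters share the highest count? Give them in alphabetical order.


Word: "lighting"
Letter counts:
  'g': 2
  'h': 1
  'i': 2
  'l': 1
  'n': 1
  't': 1
Maximum count = 2
Most frequent = 'g', 'i' (2 times each)


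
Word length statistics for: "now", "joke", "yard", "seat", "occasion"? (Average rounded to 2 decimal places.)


Lengths: "now"=3, "joke"=4, "yard"=4, "seat"=4, "occasion"=8
Sum = 23, Count = 5
Average = 23/5 = 4.60
= avg=4.60, min=3, max=8


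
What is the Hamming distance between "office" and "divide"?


Comparing character by character (same length = 6):
  Pos 0: 'o' vs 'd' !=
  Pos 1: 'f' vs 'i' !=
  Pos 2: 'f' vs 'v' !=
  Pos 3: 'i' vs 'i' =
  Pos 4: 'c' vs 'd' !=
  Pos 5: 'e' vs 'e' =
Hamming distance = 4


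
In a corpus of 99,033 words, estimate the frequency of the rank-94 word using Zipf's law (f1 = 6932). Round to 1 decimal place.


Zipf's law: f(r) = f(1) / r
f(1) = 6932
f(94) = 6932 / 94
= 73.7 occurrences


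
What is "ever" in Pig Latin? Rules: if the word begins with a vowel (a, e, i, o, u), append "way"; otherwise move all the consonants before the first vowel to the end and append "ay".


Word: "ever"
Starts with vowel → add 'way'
Pig Latin = "everway"


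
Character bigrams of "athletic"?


Word: "athletic" (length 8)
Number of bigrams = 8 - 2 + 1 = 7
  Position 0: "at"
  Position 1: "th"
  Position 2: "hl"
  Position 3: "le"
  Position 4: "et"
  Position 5: "ti"
  Position 6: "ic"
Bigrams = "at", "th", "hl", "le", "et", "ti", "ic"


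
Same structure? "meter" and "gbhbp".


Pattern of "meter": [0, 1, 2, 1, 3]
Pattern of "gbhbp": [0, 1, 2, 1, 3]
Patterns match
Same pattern = Yes


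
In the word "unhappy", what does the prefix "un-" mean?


Prefix: un-
Example: unhappy (un- + happy)
Meaning = not / reverse


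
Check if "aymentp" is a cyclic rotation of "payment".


Word: "payment", Candidate: "aymentp"
Method: check if candidate is substring of word+word
"paymentpayment" contains "aymentp"? Yes
Is rotation = Yes


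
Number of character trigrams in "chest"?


Word: "chest" (length 5)
Number of 3-grams = length - 3 + 1 = 5 - 3 + 1
= 3


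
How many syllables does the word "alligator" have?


Word: "alligator"
Syllable breakdown: al | li | ga | tor
Counting: 4 parts
= 4 syllables


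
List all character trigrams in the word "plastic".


Word: "plastic" (length 7)
Number of trigrams = 7 - 3 + 1 = 5
  Position 0: "pla"
  Position 1: "las"
  Position 2: "ast"
  Position 3: "sti"
  Position 4: "tic"
Trigrams = "pla", "las", "ast", "sti", "tic"


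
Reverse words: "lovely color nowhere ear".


Original: "lovely color nowhere ear"
Words (1..n): lovely | color | nowhere | ear
Reversed (n..1): ear | nowhere | color | lovely
Result = "ear nowhere color lovely"


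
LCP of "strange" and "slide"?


Word 1: "strange"
Word 2: "slide"
Comparing from start:
  Pos 0: 's' == 's'
  Pos 1: 't' != 'l' (stop)
LCP = "s" (length 1)


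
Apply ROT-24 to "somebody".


Word: "somebody"
Shift: 24
Each letter → (letter + shift) mod 26:
  's' (18) + 24 = 16 → 'q'
  'o' (14) + 24 = 12 → 'm'
  'm' (12) + 24 = 10 → 'k'
  'e' (4) + 24 = 2 → 'c'
  'b' (1) + 24 = 25 → 'z'
  'o' (14) + 24 = 12 → 'm'
  'd' (3) + 24 = 1 → 'b'
  'y' (24) + 24 = 22 → 'w'
Result = "qmkczmbw"


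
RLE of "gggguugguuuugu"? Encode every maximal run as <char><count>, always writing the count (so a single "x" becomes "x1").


String: "gggguugguuuugu"
Scanning for consecutive runs:
  'g' x 4
  'u' x 2
  'g' x 2
  'u' x 4
  'g' x 1
  'u' x 1
RLE = "g4u2g2u4g1u1"


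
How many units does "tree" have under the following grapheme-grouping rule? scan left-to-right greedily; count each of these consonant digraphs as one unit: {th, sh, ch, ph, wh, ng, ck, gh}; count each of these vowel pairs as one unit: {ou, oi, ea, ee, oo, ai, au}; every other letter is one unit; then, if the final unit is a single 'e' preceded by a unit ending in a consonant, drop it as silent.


Word: "tree" (4 letters)
Left-to-right scan:
  1. 't' (letter)
  2. 'r' (letter)
  3. 'ee' (vowel-pair)
Units from scan: 3
Sound units = 3 units


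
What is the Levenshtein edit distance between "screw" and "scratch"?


Word 1: "screw" (length 5)
Word 2: "scratch" (length 7)
One optimal edit sequence (insert/delete/substitute each cost 1):
  1. keep 's'
  2. keep 'c'
  3. keep 'r'
  4. insert 'a'  (+1)
  5. insert 't'  (+1)
  6. substitute 'e' -> 'c'  (+1)
  7. substitute 'w' -> 'h'  (+1)
Total edit operations: 4
Edit distance = 4


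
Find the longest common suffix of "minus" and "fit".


Word 1: "minus"
Word 2: "fit"
Comparing from end:
  Pos -1: 's' != 't' (stop)
LCS = "" (length 0)


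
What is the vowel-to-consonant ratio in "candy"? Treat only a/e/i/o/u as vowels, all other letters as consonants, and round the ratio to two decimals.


Word: "candy"
Vowels (a,e,i,o,u): 1
Consonants: 4
Ratio = 1/4
= 0.25


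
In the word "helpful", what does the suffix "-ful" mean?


Suffix: -ful
Example: helpful (help + -ful)
Meaning = full of


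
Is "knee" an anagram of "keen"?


Word 1: "keen" → sorted: eekn
Word 2: "knee" → sorted: eekn
Same letters? eekn == eekn
Anagram = Yes


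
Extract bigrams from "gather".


Word: "gather" (length 6)
Number of bigrams = 6 - 2 + 1 = 5
  Position 0: "ga"
  Position 1: "at"
  Position 2: "th"
  Position 3: "he"
  Position 4: "er"
Bigrams = "ga", "at", "th", "he", "er"


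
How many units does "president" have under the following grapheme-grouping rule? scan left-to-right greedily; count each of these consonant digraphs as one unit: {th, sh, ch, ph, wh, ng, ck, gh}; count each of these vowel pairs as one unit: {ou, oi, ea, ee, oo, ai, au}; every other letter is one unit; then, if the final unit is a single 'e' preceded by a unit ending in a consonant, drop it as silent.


Word: "president" (9 letters)
Left-to-right scan:
  1. 'p' (letter)
  2. 'r' (letter)
  3. 'e' (letter)
  4. 's' (letter)
  5. 'i' (letter)
  6. 'd' (letter)
  7. 'e' (letter)
  8. 'n' (letter)
  9. 't' (letter)
Units from scan: 9
Sound units = 9 units


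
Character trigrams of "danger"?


Word: "danger" (length 6)
Number of trigrams = 6 - 3 + 1 = 4
  Position 0: "dan"
  Position 1: "ang"
  Position 2: "nge"
  Position 3: "ger"
Trigrams = "dan", "ang", "nge", "ger"


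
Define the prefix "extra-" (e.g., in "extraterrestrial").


Prefix: extra-
Example: extraterrestrial (extra- + terrestrial)
Meaning = beyond


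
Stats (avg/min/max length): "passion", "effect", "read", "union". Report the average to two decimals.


Lengths: "passion"=7, "effect"=6, "read"=4, "union"=5
Sum = 22, Count = 4
Average = 22/4 = 5.50
= avg=5.50, min=4, max=7


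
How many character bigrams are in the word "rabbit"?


Word: "rabbit" (length 6)
Number of 2-grams = length - 2 + 1 = 6 - 2 + 1
= 5


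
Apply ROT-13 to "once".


Word: "once"
Shift: 13
Each letter → (letter + shift) mod 26:
  'o' (14) + 13 = 1 → 'b'
  'n' (13) + 13 = 0 → 'a'
  'c' (2) + 13 = 15 → 'p'
  'e' (4) + 13 = 17 → 'r'
Result = "bapr"


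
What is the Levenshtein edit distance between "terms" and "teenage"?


Word 1: "terms" (length 5)
Word 2: "teenage" (length 7)
One optimal edit sequence (insert/delete/substitute each cost 1):
  1. keep 't'
  2. insert 'e'  (+1)
  3. keep 'e'
  4. insert 'n'  (+1)
  5. substitute 'r' -> 'a'  (+1)
  6. substitute 'm' -> 'g'  (+1)
  7. substitute 's' -> 'e'  (+1)
Total edit operations: 5
Edit distance = 5


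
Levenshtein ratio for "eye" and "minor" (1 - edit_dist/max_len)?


Word 1: "eye" (length 3)
Word 2: "minor" (length 5)
One optimal edit sequence:
  1. insert 'm'  (+1)
  2. insert 'i'  (+1)
  3. substitute 'e' -> 'n'  (+1)
  4. substitute 'y' -> 'o'  (+1)
  5. substitute 'e' -> 'r'  (+1)
Edit distance = 5
Max length = max(3, 5) = 5
Similarity = 1 - 5/5
= 0.0000


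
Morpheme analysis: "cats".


Word: "cats"
Morphemes: cat / -s
Each morpheme carries meaning
= 2 morphemes


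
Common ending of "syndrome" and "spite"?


Word 1: "syndrome"
Word 2: "spite"
Comparing from end:
  Pos -1: 'e' == 'e'
  Pos -2: 'm' != 't' (stop)
LCS = "e" (length 1)


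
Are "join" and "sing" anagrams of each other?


Word 1: "join" → sorted: ijno
Word 2: "sing" → sorted: gins
Same letters? ijno != gins
Anagram = No


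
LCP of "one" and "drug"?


Word 1: "one"
Word 2: "drug"
Comparing from start:
  Pos 0: 'o' != 'd' (stop)
LCP = "" (length 0)


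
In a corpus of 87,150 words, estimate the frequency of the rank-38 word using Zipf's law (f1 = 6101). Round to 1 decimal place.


Zipf's law: f(r) = f(1) / r
f(1) = 6101
f(38) = 6101 / 38
= 160.6 occurrences


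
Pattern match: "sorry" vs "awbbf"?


Pattern of "sorry": [0, 1, 2, 2, 3]
Pattern of "awbbf": [0, 1, 2, 2, 3]
Patterns match
Same pattern = Yes


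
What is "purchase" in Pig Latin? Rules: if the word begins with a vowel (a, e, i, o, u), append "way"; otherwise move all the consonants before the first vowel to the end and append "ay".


Word: "purchase"
Starts with consonant(s) → move to end, add 'ay'
Consonant cluster: "p"
Pig Latin = "urchasepay"


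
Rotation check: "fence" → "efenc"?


Word: "fence", Candidate: "efenc"
Method: check if candidate is substring of word+word
"fencefence" contains "efenc"? Yes
Is rotation = Yes


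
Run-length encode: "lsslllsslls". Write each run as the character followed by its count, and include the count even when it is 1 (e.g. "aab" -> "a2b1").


String: "lsslllsslls"
Scanning for consecutive runs:
  'l' x 1
  's' x 2
  'l' x 3
  's' x 2
  'l' x 2
  's' x 1
RLE = "l1s2l3s2l2s1"


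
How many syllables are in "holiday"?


Word: "holiday"
Syllable breakdown: hol-i-day
Counting: 3 parts
= 3 syllables


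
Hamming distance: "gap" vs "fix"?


Comparing character by character (same length = 3):
  Pos 0: 'g' vs 'f' !=
  Pos 1: 'a' vs 'i' !=
  Pos 2: 'p' vs 'x' !=
Hamming distance = 3


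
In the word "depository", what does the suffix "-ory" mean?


Suffix: -ory
As in: depository -> deposit + -ory
Meaning = relating to / place for


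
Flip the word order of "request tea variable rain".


Original: "request tea variable rain"
Words (1..n): request | tea | variable | rain
Reversed (n..1): rain | variable | tea | request
Result = "rain variable tea request"


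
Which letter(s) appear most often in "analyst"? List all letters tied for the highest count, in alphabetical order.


Word: "analyst"
Letter counts:
  'a': 2
  'l': 1
  'n': 1
  's': 1
  't': 1
  'y': 1
Maximum count = 2
Most frequent = 'a' (2 times each)


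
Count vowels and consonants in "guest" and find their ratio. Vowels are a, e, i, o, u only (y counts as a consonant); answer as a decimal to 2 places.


Word: "guest"
Vowels (a,e,i,o,u): 2
Consonants: 3
Ratio = 2/3
= 0.67


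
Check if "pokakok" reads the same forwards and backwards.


Word: "pokakok"
Reversed: "kokakop"
Forward == Backward? pokakok != kokakop
Palindrome = No


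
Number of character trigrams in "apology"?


Word: "apology" (length 7)
Number of 3-grams = length - 3 + 1 = 7 - 3 + 1
= 5


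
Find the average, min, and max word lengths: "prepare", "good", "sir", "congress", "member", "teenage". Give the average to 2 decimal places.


Lengths: "prepare"=7, "good"=4, "sir"=3, "congress"=8, "member"=6, "teenage"=7
Sum = 35, Count = 6
Average = 35/6 = 5.83
= avg=5.83, min=3, max=8


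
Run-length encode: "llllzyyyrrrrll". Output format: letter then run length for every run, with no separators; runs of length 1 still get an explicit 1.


String: "llllzyyyrrrrll"
Scanning for consecutive runs:
  'l' x 4
  'z' x 1
  'y' x 3
  'r' x 4
  'l' x 2
RLE = "l4z1y3r4l2"


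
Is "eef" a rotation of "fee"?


Word: "fee", Candidate: "eef"
Method: check if candidate is substring of word+word
"feefee" contains "eef"? Yes
Is rotation = Yes


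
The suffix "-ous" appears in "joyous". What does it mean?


Suffix: -ous
As in: joyous -> joy + -ous
Meaning = having quality of


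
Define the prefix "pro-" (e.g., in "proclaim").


Prefix: pro-
Example: proclaim (pro- + claim)
Meaning = forward / in favor of


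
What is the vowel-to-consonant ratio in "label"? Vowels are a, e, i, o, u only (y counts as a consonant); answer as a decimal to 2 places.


Word: "label"
Vowels (a,e,i,o,u): 2
Consonants: 3
Ratio = 2/3
= 0.67


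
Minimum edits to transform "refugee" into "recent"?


Word 1: "refugee" (length 7)
Word 2: "recent" (length 6)
One optimal edit sequence (insert/delete/substitute each cost 1):
  1. keep 'r'
  2. keep 'e'
  3. delete 'f'  (+1)
  4. substitute 'u' -> 'c'  (+1)
  5. substitute 'g' -> 'e'  (+1)
  6. substitute 'e' -> 'n'  (+1)
  7. substitute 'e' -> 't'  (+1)
Total edit operations: 5
Edit distance = 5


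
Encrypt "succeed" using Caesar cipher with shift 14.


Word: "succeed"
Shift: 14
Each letter → (letter + shift) mod 26:
  's' (18) + 14 = 6 → 'g'
  'u' (20) + 14 = 8 → 'i'
  'c' (2) + 14 = 16 → 'q'
  'c' (2) + 14 = 16 → 'q'
  'e' (4) + 14 = 18 → 's'
  'e' (4) + 14 = 18 → 's'
  'd' (3) + 14 = 17 → 'r'
Result = "giqqssr"


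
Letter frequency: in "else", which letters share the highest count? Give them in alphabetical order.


Word: "else"
Letter counts:
  'e': 2
  'l': 1
  's': 1
Maximum count = 2
Most frequent = 'e' (2 times each)


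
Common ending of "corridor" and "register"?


Word 1: "corridor"
Word 2: "register"
Comparing from end:
  Pos -1: 'r' == 'r'
  Pos -2: 'o' != 'e' (stop)
LCS = "r" (length 1)


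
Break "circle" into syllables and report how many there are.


Word: "circle"
Syllable breakdown: cir · cle
Counting: 2 parts
= 2 syllables


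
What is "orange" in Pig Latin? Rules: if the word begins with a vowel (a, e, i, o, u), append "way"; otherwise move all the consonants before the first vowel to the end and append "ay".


Word: "orange"
Starts with vowel → add 'way'
Pig Latin = "orangeway"


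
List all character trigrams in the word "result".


Word: "result" (length 6)
Number of trigrams = 6 - 3 + 1 = 4
  Position 0: "res"
  Position 1: "esu"
  Position 2: "sul"
  Position 3: "ult"
Trigrams = "res", "esu", "sul", "ult"


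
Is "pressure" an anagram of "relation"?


Word 1: "relation" → sorted: aeilnort
Word 2: "pressure" → sorted: eeprrssu
Same letters? aeilnort != eeprrssu
Anagram = No


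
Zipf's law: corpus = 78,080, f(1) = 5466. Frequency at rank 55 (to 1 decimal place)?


Zipf's law: f(r) = f(1) / r
f(1) = 5466
f(55) = 5466 / 55
= 99.4 occurrences


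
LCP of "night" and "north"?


Word 1: "night"
Word 2: "north"
Comparing from start:
  Pos 0: 'n' == 'n'
  Pos 1: 'i' != 'o' (stop)
LCP = "n" (length 1)


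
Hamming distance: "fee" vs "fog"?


Comparing character by character (same length = 3):
  Pos 0: 'f' vs 'f' =
  Pos 1: 'e' vs 'o' !=
  Pos 2: 'e' vs 'g' !=
Hamming distance = 2


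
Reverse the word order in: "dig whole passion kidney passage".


Original: "dig whole passion kidney passage"
Words (1..n): dig | whole | passion | kidney | passage
Reversed (n..1): passage | kidney | passion | whole | dig
Result = "passage kidney passion whole dig"


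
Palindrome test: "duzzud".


Word: "duzzud"
Reversed: "duzzud"
Forward == Backward? duzzud == duzzud
Palindrome = Yes


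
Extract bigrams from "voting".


Word: "voting" (length 6)
Number of bigrams = 6 - 2 + 1 = 5
  Position 0: "vo"
  Position 1: "ot"
  Position 2: "ti"
  Position 3: "in"
  Position 4: "ng"
Bigrams = "vo", "ot", "ti", "in", "ng"


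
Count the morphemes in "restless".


Word: "restless"
Morphemes: rest | -less
Each morpheme carries meaning
= 2 morphemes


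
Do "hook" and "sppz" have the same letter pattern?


Pattern of "hook": [0, 1, 1, 2]
Pattern of "sppz": [0, 1, 1, 2]
Patterns match
Same pattern = Yes


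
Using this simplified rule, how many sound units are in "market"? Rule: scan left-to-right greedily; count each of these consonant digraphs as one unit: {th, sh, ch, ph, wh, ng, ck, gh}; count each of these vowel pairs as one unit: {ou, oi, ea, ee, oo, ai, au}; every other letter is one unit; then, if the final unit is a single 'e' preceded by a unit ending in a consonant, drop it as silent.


Word: "market" (6 letters)
Left-to-right scan:
  1. 'm' (letter)
  2. 'a' (letter)
  3. 'r' (letter)
  4. 'k' (letter)
  5. 'e' (letter)
  6. 't' (letter)
Units from scan: 6
Sound units = 6 units


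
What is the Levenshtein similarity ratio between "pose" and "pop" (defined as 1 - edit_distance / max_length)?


Word 1: "pose" (length 4)
Word 2: "pop" (length 3)
One optimal edit sequence:
  1. keep 'p'
  2. keep 'o'
  3. delete 's'  (+1)
  4. substitute 'e' -> 'p'  (+1)
Edit distance = 2
Max length = max(4, 3) = 4
Similarity = 1 - 2/4
= 0.5000


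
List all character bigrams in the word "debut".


Word: "debut" (length 5)
Number of bigrams = 5 - 2 + 1 = 4
  Position 0: "de"
  Position 1: "eb"
  Position 2: "bu"
  Position 3: "ut"
Bigrams = "de", "eb", "bu", "ut"


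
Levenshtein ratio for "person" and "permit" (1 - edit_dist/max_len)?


Word 1: "person" (length 6)
Word 2: "permit" (length 6)
One optimal edit sequence:
  1. keep 'p'
  2. keep 'e'
  3. keep 'r'
  4. substitute 's' -> 'm'  (+1)
  5. substitute 'o' -> 'i'  (+1)
  6. substitute 'n' -> 't'  (+1)
Edit distance = 3
Max length = max(6, 6) = 6
Similarity = 1 - 3/6
= 0.5000


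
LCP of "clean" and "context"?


Word 1: "clean"
Word 2: "context"
Comparing from start:
  Pos 0: 'c' == 'c'
  Pos 1: 'l' != 'o' (stop)
LCP = "c" (length 1)


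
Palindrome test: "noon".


Word: "noon"
Reversed: "noon"
Forward == Backward? noon == noon
Palindrome = Yes


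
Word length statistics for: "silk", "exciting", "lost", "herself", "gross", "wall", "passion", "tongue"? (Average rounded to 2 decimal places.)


Lengths: "silk"=4, "exciting"=8, "lost"=4, "herself"=7, "gross"=5, "wall"=4, "passion"=7, "tongue"=6
Sum = 45, Count = 8
Average = 45/8 = 5.63
= avg=5.63, min=4, max=8
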